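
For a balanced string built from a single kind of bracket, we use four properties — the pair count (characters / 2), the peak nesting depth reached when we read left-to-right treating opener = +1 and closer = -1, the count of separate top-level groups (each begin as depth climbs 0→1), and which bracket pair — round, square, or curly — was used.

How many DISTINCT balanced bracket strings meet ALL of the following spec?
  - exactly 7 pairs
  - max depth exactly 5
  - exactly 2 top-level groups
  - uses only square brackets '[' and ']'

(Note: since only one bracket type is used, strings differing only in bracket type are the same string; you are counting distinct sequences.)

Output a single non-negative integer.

Spec: pairs=7 depth=5 groups=2
Count(depth <= 5) = 130
Count(depth <= 4) = 114
Count(depth == 5) = 130 - 114 = 16

Answer: 16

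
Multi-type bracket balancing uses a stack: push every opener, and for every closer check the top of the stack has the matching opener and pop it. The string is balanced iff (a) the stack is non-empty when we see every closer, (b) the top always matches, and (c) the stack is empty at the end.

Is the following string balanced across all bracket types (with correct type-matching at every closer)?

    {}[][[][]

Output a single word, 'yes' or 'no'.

Answer: no

Derivation:
pos 0: push '{'; stack = {
pos 1: '}' matches '{'; pop; stack = (empty)
pos 2: push '['; stack = [
pos 3: ']' matches '['; pop; stack = (empty)
pos 4: push '['; stack = [
pos 5: push '['; stack = [[
pos 6: ']' matches '['; pop; stack = [
pos 7: push '['; stack = [[
pos 8: ']' matches '['; pop; stack = [
end: stack still non-empty ([) → INVALID
Verdict: unclosed openers at end: [ → no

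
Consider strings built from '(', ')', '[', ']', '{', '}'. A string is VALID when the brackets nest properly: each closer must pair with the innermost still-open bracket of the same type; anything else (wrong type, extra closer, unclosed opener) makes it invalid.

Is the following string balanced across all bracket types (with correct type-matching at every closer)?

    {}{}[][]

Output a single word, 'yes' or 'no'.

Answer: yes

Derivation:
pos 0: push '{'; stack = {
pos 1: '}' matches '{'; pop; stack = (empty)
pos 2: push '{'; stack = {
pos 3: '}' matches '{'; pop; stack = (empty)
pos 4: push '['; stack = [
pos 5: ']' matches '['; pop; stack = (empty)
pos 6: push '['; stack = [
pos 7: ']' matches '['; pop; stack = (empty)
end: stack empty → VALID
Verdict: properly nested → yes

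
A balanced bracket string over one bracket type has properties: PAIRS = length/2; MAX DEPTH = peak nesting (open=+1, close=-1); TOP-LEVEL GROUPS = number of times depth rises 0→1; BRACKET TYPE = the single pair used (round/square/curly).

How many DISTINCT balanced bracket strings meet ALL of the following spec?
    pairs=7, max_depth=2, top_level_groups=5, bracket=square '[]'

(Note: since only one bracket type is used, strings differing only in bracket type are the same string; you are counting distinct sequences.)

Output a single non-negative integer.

Answer: 15

Derivation:
Spec: pairs=7 depth=2 groups=5
Count(depth <= 2) = 15
Count(depth <= 1) = 0
Count(depth == 2) = 15 - 0 = 15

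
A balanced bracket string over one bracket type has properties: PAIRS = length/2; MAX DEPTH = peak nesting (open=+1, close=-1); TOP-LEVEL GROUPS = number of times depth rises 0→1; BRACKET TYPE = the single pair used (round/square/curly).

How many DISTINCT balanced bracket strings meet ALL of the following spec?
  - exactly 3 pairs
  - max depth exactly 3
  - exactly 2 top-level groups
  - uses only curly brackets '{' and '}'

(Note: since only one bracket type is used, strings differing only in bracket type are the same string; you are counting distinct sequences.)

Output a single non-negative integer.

Spec: pairs=3 depth=3 groups=2
Count(depth <= 3) = 2
Count(depth <= 2) = 2
Count(depth == 3) = 2 - 2 = 0

Answer: 0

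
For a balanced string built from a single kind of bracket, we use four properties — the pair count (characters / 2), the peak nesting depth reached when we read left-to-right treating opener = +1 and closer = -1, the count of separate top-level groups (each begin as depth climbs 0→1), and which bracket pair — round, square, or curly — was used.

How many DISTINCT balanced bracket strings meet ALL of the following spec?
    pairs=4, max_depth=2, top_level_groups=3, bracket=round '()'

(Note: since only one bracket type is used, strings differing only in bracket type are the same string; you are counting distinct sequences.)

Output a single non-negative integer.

Answer: 3

Derivation:
Spec: pairs=4 depth=2 groups=3
Count(depth <= 2) = 3
Count(depth <= 1) = 0
Count(depth == 2) = 3 - 0 = 3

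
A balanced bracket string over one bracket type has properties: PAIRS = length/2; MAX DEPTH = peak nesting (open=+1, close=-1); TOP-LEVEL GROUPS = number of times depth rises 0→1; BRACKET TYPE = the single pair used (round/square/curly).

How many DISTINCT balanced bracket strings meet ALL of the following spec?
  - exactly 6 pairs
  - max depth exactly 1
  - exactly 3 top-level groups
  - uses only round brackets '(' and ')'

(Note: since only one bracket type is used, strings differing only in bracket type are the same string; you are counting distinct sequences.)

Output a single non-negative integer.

Spec: pairs=6 depth=1 groups=3
Count(depth <= 1) = 0
Count(depth <= 0) = 0
Count(depth == 1) = 0 - 0 = 0

Answer: 0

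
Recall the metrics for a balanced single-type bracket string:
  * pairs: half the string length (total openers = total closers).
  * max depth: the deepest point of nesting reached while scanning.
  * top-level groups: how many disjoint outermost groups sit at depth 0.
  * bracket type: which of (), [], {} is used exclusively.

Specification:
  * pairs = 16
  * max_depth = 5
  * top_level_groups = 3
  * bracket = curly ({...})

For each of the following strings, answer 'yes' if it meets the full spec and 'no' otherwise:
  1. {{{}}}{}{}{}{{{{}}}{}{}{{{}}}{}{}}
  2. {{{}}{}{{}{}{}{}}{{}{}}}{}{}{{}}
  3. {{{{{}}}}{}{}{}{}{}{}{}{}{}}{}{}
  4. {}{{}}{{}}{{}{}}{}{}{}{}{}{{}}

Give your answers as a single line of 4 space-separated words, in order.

String 1 '{{{}}}{}{}{}{{{{}}}{}{}{{{}}}{}{}}': depth seq [1 2 3 2 1 0 1 0 1 0 1 0 1 2 3 4 3 2 1 2 1 2 1 2 3 4 3 2 1 2 1 2 1 0]
  -> pairs=17 depth=4 groups=5 -> no
String 2 '{{{}}{}{{}{}{}{}}{{}{}}}{}{}{{}}': depth seq [1 2 3 2 1 2 1 2 3 2 3 2 3 2 3 2 1 2 3 2 3 2 1 0 1 0 1 0 1 2 1 0]
  -> pairs=16 depth=3 groups=4 -> no
String 3 '{{{{{}}}}{}{}{}{}{}{}{}{}{}}{}{}': depth seq [1 2 3 4 5 4 3 2 1 2 1 2 1 2 1 2 1 2 1 2 1 2 1 2 1 2 1 0 1 0 1 0]
  -> pairs=16 depth=5 groups=3 -> yes
String 4 '{}{{}}{{}}{{}{}}{}{}{}{}{}{{}}': depth seq [1 0 1 2 1 0 1 2 1 0 1 2 1 2 1 0 1 0 1 0 1 0 1 0 1 0 1 2 1 0]
  -> pairs=15 depth=2 groups=10 -> no

Answer: no no yes no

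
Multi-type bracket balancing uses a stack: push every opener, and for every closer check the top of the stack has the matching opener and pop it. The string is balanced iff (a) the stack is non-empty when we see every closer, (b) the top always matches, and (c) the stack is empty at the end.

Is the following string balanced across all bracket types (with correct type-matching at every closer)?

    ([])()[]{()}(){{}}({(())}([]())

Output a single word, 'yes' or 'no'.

Answer: no

Derivation:
pos 0: push '('; stack = (
pos 1: push '['; stack = ([
pos 2: ']' matches '['; pop; stack = (
pos 3: ')' matches '('; pop; stack = (empty)
pos 4: push '('; stack = (
pos 5: ')' matches '('; pop; stack = (empty)
pos 6: push '['; stack = [
pos 7: ']' matches '['; pop; stack = (empty)
pos 8: push '{'; stack = {
pos 9: push '('; stack = {(
pos 10: ')' matches '('; pop; stack = {
pos 11: '}' matches '{'; pop; stack = (empty)
pos 12: push '('; stack = (
pos 13: ')' matches '('; pop; stack = (empty)
pos 14: push '{'; stack = {
pos 15: push '{'; stack = {{
pos 16: '}' matches '{'; pop; stack = {
pos 17: '}' matches '{'; pop; stack = (empty)
pos 18: push '('; stack = (
pos 19: push '{'; stack = ({
pos 20: push '('; stack = ({(
pos 21: push '('; stack = ({((
pos 22: ')' matches '('; pop; stack = ({(
pos 23: ')' matches '('; pop; stack = ({
pos 24: '}' matches '{'; pop; stack = (
pos 25: push '('; stack = ((
pos 26: push '['; stack = (([
pos 27: ']' matches '['; pop; stack = ((
pos 28: push '('; stack = (((
pos 29: ')' matches '('; pop; stack = ((
pos 30: ')' matches '('; pop; stack = (
end: stack still non-empty (() → INVALID
Verdict: unclosed openers at end: ( → no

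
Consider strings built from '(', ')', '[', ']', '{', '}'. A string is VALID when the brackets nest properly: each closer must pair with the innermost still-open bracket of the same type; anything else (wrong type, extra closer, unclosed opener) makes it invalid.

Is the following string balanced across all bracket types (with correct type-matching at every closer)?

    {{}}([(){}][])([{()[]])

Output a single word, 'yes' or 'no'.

Answer: no

Derivation:
pos 0: push '{'; stack = {
pos 1: push '{'; stack = {{
pos 2: '}' matches '{'; pop; stack = {
pos 3: '}' matches '{'; pop; stack = (empty)
pos 4: push '('; stack = (
pos 5: push '['; stack = ([
pos 6: push '('; stack = ([(
pos 7: ')' matches '('; pop; stack = ([
pos 8: push '{'; stack = ([{
pos 9: '}' matches '{'; pop; stack = ([
pos 10: ']' matches '['; pop; stack = (
pos 11: push '['; stack = ([
pos 12: ']' matches '['; pop; stack = (
pos 13: ')' matches '('; pop; stack = (empty)
pos 14: push '('; stack = (
pos 15: push '['; stack = ([
pos 16: push '{'; stack = ([{
pos 17: push '('; stack = ([{(
pos 18: ')' matches '('; pop; stack = ([{
pos 19: push '['; stack = ([{[
pos 20: ']' matches '['; pop; stack = ([{
pos 21: saw closer ']' but top of stack is '{' (expected '}') → INVALID
Verdict: type mismatch at position 21: ']' closes '{' → no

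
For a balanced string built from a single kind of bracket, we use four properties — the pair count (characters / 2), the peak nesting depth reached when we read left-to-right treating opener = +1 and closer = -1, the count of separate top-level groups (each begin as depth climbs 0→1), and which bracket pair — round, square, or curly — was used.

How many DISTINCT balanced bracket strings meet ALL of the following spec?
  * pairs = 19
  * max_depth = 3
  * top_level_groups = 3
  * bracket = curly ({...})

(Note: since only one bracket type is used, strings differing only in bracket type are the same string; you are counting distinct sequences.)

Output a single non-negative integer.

Answer: 1695591

Derivation:
Spec: pairs=19 depth=3 groups=3
Count(depth <= 3) = 1695744
Count(depth <= 2) = 153
Count(depth == 3) = 1695744 - 153 = 1695591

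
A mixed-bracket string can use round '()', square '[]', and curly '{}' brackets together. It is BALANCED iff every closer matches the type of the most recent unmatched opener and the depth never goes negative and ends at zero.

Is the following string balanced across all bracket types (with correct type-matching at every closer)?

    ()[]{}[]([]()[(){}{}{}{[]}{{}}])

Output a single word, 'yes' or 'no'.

pos 0: push '('; stack = (
pos 1: ')' matches '('; pop; stack = (empty)
pos 2: push '['; stack = [
pos 3: ']' matches '['; pop; stack = (empty)
pos 4: push '{'; stack = {
pos 5: '}' matches '{'; pop; stack = (empty)
pos 6: push '['; stack = [
pos 7: ']' matches '['; pop; stack = (empty)
pos 8: push '('; stack = (
pos 9: push '['; stack = ([
pos 10: ']' matches '['; pop; stack = (
pos 11: push '('; stack = ((
pos 12: ')' matches '('; pop; stack = (
pos 13: push '['; stack = ([
pos 14: push '('; stack = ([(
pos 15: ')' matches '('; pop; stack = ([
pos 16: push '{'; stack = ([{
pos 17: '}' matches '{'; pop; stack = ([
pos 18: push '{'; stack = ([{
pos 19: '}' matches '{'; pop; stack = ([
pos 20: push '{'; stack = ([{
pos 21: '}' matches '{'; pop; stack = ([
pos 22: push '{'; stack = ([{
pos 23: push '['; stack = ([{[
pos 24: ']' matches '['; pop; stack = ([{
pos 25: '}' matches '{'; pop; stack = ([
pos 26: push '{'; stack = ([{
pos 27: push '{'; stack = ([{{
pos 28: '}' matches '{'; pop; stack = ([{
pos 29: '}' matches '{'; pop; stack = ([
pos 30: ']' matches '['; pop; stack = (
pos 31: ')' matches '('; pop; stack = (empty)
end: stack empty → VALID
Verdict: properly nested → yes

Answer: yes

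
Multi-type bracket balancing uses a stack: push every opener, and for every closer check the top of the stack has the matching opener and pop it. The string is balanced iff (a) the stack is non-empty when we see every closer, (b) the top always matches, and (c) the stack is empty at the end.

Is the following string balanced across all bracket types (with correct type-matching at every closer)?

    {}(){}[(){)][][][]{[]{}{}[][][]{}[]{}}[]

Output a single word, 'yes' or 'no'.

pos 0: push '{'; stack = {
pos 1: '}' matches '{'; pop; stack = (empty)
pos 2: push '('; stack = (
pos 3: ')' matches '('; pop; stack = (empty)
pos 4: push '{'; stack = {
pos 5: '}' matches '{'; pop; stack = (empty)
pos 6: push '['; stack = [
pos 7: push '('; stack = [(
pos 8: ')' matches '('; pop; stack = [
pos 9: push '{'; stack = [{
pos 10: saw closer ')' but top of stack is '{' (expected '}') → INVALID
Verdict: type mismatch at position 10: ')' closes '{' → no

Answer: no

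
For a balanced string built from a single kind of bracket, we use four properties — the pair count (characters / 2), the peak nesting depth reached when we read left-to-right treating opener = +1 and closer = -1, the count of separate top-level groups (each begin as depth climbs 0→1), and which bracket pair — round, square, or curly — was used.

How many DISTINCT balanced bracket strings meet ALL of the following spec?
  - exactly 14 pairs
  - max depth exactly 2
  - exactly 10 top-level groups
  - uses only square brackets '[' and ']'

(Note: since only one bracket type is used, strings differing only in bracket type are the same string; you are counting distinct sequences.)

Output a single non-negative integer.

Spec: pairs=14 depth=2 groups=10
Count(depth <= 2) = 715
Count(depth <= 1) = 0
Count(depth == 2) = 715 - 0 = 715

Answer: 715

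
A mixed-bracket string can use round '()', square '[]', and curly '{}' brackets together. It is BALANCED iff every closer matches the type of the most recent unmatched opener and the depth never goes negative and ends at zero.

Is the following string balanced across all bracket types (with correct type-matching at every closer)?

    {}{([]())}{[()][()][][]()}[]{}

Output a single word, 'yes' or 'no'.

Answer: yes

Derivation:
pos 0: push '{'; stack = {
pos 1: '}' matches '{'; pop; stack = (empty)
pos 2: push '{'; stack = {
pos 3: push '('; stack = {(
pos 4: push '['; stack = {([
pos 5: ']' matches '['; pop; stack = {(
pos 6: push '('; stack = {((
pos 7: ')' matches '('; pop; stack = {(
pos 8: ')' matches '('; pop; stack = {
pos 9: '}' matches '{'; pop; stack = (empty)
pos 10: push '{'; stack = {
pos 11: push '['; stack = {[
pos 12: push '('; stack = {[(
pos 13: ')' matches '('; pop; stack = {[
pos 14: ']' matches '['; pop; stack = {
pos 15: push '['; stack = {[
pos 16: push '('; stack = {[(
pos 17: ')' matches '('; pop; stack = {[
pos 18: ']' matches '['; pop; stack = {
pos 19: push '['; stack = {[
pos 20: ']' matches '['; pop; stack = {
pos 21: push '['; stack = {[
pos 22: ']' matches '['; pop; stack = {
pos 23: push '('; stack = {(
pos 24: ')' matches '('; pop; stack = {
pos 25: '}' matches '{'; pop; stack = (empty)
pos 26: push '['; stack = [
pos 27: ']' matches '['; pop; stack = (empty)
pos 28: push '{'; stack = {
pos 29: '}' matches '{'; pop; stack = (empty)
end: stack empty → VALID
Verdict: properly nested → yes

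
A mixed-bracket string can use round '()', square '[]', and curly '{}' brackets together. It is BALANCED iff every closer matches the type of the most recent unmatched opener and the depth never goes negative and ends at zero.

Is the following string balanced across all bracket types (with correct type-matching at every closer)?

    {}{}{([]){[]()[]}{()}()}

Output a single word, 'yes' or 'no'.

pos 0: push '{'; stack = {
pos 1: '}' matches '{'; pop; stack = (empty)
pos 2: push '{'; stack = {
pos 3: '}' matches '{'; pop; stack = (empty)
pos 4: push '{'; stack = {
pos 5: push '('; stack = {(
pos 6: push '['; stack = {([
pos 7: ']' matches '['; pop; stack = {(
pos 8: ')' matches '('; pop; stack = {
pos 9: push '{'; stack = {{
pos 10: push '['; stack = {{[
pos 11: ']' matches '['; pop; stack = {{
pos 12: push '('; stack = {{(
pos 13: ')' matches '('; pop; stack = {{
pos 14: push '['; stack = {{[
pos 15: ']' matches '['; pop; stack = {{
pos 16: '}' matches '{'; pop; stack = {
pos 17: push '{'; stack = {{
pos 18: push '('; stack = {{(
pos 19: ')' matches '('; pop; stack = {{
pos 20: '}' matches '{'; pop; stack = {
pos 21: push '('; stack = {(
pos 22: ')' matches '('; pop; stack = {
pos 23: '}' matches '{'; pop; stack = (empty)
end: stack empty → VALID
Verdict: properly nested → yes

Answer: yes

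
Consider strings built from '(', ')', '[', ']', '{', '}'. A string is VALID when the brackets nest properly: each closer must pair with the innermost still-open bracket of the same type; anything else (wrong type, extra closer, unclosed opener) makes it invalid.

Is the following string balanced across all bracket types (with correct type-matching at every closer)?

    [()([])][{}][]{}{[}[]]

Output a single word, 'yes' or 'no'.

pos 0: push '['; stack = [
pos 1: push '('; stack = [(
pos 2: ')' matches '('; pop; stack = [
pos 3: push '('; stack = [(
pos 4: push '['; stack = [([
pos 5: ']' matches '['; pop; stack = [(
pos 6: ')' matches '('; pop; stack = [
pos 7: ']' matches '['; pop; stack = (empty)
pos 8: push '['; stack = [
pos 9: push '{'; stack = [{
pos 10: '}' matches '{'; pop; stack = [
pos 11: ']' matches '['; pop; stack = (empty)
pos 12: push '['; stack = [
pos 13: ']' matches '['; pop; stack = (empty)
pos 14: push '{'; stack = {
pos 15: '}' matches '{'; pop; stack = (empty)
pos 16: push '{'; stack = {
pos 17: push '['; stack = {[
pos 18: saw closer '}' but top of stack is '[' (expected ']') → INVALID
Verdict: type mismatch at position 18: '}' closes '[' → no

Answer: no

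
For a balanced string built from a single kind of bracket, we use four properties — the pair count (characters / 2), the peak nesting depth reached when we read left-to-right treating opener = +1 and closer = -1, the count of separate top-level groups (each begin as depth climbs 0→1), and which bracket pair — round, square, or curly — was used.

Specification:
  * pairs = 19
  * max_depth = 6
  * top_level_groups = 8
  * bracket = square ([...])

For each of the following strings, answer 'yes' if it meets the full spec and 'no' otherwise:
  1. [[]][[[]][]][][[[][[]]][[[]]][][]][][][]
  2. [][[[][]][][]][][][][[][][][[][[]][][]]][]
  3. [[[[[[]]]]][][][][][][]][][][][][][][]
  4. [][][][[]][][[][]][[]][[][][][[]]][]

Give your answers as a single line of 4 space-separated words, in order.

Answer: no no yes no

Derivation:
String 1 '[[]][[[]][]][][[[][[]]][[[]]][][]][][][]': depth seq [1 2 1 0 1 2 3 2 1 2 1 0 1 0 1 2 3 2 3 4 3 2 1 2 3 4 3 2 1 2 1 2 1 0 1 0 1 0 1 0]
  -> pairs=20 depth=4 groups=7 -> no
String 2 '[][[[][]][][]][][][][[][][][[][[]][][]]][]': depth seq [1 0 1 2 3 2 3 2 1 2 1 2 1 0 1 0 1 0 1 0 1 2 1 2 1 2 1 2 3 2 3 4 3 2 3 2 3 2 1 0 1 0]
  -> pairs=21 depth=4 groups=7 -> no
String 3 '[[[[[[]]]]][][][][][][]][][][][][][][]': depth seq [1 2 3 4 5 6 5 4 3 2 1 2 1 2 1 2 1 2 1 2 1 2 1 0 1 0 1 0 1 0 1 0 1 0 1 0 1 0]
  -> pairs=19 depth=6 groups=8 -> yes
String 4 '[][][][[]][][[][]][[]][[][][][[]]][]': depth seq [1 0 1 0 1 0 1 2 1 0 1 0 1 2 1 2 1 0 1 2 1 0 1 2 1 2 1 2 1 2 3 2 1 0 1 0]
  -> pairs=18 depth=3 groups=9 -> no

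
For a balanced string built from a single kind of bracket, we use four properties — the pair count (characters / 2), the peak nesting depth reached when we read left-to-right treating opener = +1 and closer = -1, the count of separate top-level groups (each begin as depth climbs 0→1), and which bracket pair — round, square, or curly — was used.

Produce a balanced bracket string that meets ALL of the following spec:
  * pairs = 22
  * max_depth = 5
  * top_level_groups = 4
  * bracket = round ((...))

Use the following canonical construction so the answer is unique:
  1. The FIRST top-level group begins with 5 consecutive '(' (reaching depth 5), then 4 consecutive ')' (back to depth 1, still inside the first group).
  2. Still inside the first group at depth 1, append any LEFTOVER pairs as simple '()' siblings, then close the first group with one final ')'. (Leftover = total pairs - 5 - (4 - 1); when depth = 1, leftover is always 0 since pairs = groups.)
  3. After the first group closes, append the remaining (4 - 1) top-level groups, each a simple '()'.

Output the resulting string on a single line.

Answer: ((((())))()()()()()()()()()()()()()())()()()

Derivation:
Spec: pairs=22 depth=5 groups=4
Leftover pairs = 22 - 5 - (4-1) = 14
First group: deep chain of depth 5 + 14 sibling pairs
Remaining 3 groups: simple '()' each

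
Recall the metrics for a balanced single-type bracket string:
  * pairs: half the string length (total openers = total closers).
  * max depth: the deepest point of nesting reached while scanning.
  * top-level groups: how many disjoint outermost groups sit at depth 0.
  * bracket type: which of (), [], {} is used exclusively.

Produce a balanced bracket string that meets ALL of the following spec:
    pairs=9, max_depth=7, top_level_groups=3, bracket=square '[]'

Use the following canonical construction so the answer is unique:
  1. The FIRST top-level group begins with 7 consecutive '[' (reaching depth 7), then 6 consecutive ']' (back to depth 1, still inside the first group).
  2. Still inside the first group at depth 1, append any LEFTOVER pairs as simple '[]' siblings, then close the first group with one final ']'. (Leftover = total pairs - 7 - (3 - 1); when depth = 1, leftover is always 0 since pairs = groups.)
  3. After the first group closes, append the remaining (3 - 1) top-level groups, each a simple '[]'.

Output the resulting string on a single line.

Spec: pairs=9 depth=7 groups=3
Leftover pairs = 9 - 7 - (3-1) = 0
First group: deep chain of depth 7 + 0 sibling pairs
Remaining 2 groups: simple '[]' each

Answer: [[[[[[[]]]]]]][][]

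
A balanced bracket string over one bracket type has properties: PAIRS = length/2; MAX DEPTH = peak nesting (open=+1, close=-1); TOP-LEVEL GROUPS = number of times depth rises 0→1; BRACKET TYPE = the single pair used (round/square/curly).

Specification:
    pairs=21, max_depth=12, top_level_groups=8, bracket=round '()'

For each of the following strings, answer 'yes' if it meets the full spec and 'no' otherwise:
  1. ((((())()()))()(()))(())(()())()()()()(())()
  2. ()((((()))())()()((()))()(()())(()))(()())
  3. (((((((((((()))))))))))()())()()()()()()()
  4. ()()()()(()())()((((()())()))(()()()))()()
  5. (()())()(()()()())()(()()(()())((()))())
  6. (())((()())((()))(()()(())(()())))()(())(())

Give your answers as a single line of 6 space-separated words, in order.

String 1 '((((())()()))()(()))(())(()())()()()()(())()': depth seq [1 2 3 4 5 4 3 4 3 4 3 2 1 2 1 2 3 2 1 0 1 2 1 0 1 2 1 2 1 0 1 0 1 0 1 0 1 0 1 2 1 0 1 0]
  -> pairs=22 depth=5 groups=9 -> no
String 2 '()((((()))())()()((()))()(()())(()))(()())': depth seq [1 0 1 2 3 4 5 4 3 2 3 2 1 2 1 2 1 2 3 4 3 2 1 2 1 2 3 2 3 2 1 2 3 2 1 0 1 2 1 2 1 0]
  -> pairs=21 depth=5 groups=3 -> no
String 3 '(((((((((((()))))))))))()())()()()()()()()': depth seq [1 2 3 4 5 6 7 8 9 10 11 12 11 10 9 8 7 6 5 4 3 2 1 2 1 2 1 0 1 0 1 0 1 0 1 0 1 0 1 0 1 0]
  -> pairs=21 depth=12 groups=8 -> yes
String 4 '()()()()(()())()((((()())()))(()()()))()()': depth seq [1 0 1 0 1 0 1 0 1 2 1 2 1 0 1 0 1 2 3 4 5 4 5 4 3 4 3 2 1 2 3 2 3 2 3 2 1 0 1 0 1 0]
  -> pairs=21 depth=5 groups=9 -> no
String 5 '(()())()(()()()())()(()()(()())((()))())': depth seq [1 2 1 2 1 0 1 0 1 2 1 2 1 2 1 2 1 0 1 0 1 2 1 2 1 2 3 2 3 2 1 2 3 4 3 2 1 2 1 0]
  -> pairs=20 depth=4 groups=5 -> no
String 6 '(())((()())((()))(()()(())(()())))()(())(())': depth seq [1 2 1 0 1 2 3 2 3 2 1 2 3 4 3 2 1 2 3 2 3 2 3 4 3 2 3 4 3 4 3 2 1 0 1 0 1 2 1 0 1 2 1 0]
  -> pairs=22 depth=4 groups=5 -> no

Answer: no no yes no no no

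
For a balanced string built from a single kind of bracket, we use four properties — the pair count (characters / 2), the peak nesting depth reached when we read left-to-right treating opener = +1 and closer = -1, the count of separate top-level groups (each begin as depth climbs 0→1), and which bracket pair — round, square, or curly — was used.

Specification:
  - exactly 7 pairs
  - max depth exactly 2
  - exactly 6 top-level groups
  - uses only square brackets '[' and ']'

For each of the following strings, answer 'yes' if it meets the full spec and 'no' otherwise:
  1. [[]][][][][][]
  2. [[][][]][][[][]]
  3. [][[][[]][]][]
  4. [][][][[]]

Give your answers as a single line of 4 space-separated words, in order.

String 1 '[[]][][][][][]': depth seq [1 2 1 0 1 0 1 0 1 0 1 0 1 0]
  -> pairs=7 depth=2 groups=6 -> yes
String 2 '[[][][]][][[][]]': depth seq [1 2 1 2 1 2 1 0 1 0 1 2 1 2 1 0]
  -> pairs=8 depth=2 groups=3 -> no
String 3 '[][[][[]][]][]': depth seq [1 0 1 2 1 2 3 2 1 2 1 0 1 0]
  -> pairs=7 depth=3 groups=3 -> no
String 4 '[][][][[]]': depth seq [1 0 1 0 1 0 1 2 1 0]
  -> pairs=5 depth=2 groups=4 -> no

Answer: yes no no no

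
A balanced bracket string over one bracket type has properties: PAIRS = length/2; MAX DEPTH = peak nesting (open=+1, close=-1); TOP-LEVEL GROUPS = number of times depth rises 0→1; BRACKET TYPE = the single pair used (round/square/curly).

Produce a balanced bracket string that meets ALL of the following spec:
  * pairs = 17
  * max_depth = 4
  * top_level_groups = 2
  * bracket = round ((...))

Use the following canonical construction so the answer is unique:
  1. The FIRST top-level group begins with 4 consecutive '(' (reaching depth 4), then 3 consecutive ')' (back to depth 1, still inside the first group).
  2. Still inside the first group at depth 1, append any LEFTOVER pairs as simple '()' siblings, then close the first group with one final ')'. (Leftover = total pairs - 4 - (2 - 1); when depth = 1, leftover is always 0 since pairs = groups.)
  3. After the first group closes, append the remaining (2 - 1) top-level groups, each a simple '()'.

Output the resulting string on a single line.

Spec: pairs=17 depth=4 groups=2
Leftover pairs = 17 - 4 - (2-1) = 12
First group: deep chain of depth 4 + 12 sibling pairs
Remaining 1 groups: simple '()' each

Answer: (((()))()()()()()()()()()()()())()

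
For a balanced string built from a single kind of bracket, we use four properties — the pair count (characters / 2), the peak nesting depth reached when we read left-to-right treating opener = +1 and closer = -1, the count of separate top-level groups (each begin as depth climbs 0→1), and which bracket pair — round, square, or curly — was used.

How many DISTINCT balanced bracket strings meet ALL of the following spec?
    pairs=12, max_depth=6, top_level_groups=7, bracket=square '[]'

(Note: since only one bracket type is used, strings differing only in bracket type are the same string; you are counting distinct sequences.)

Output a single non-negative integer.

Answer: 7

Derivation:
Spec: pairs=12 depth=6 groups=7
Count(depth <= 6) = 2548
Count(depth <= 5) = 2541
Count(depth == 6) = 2548 - 2541 = 7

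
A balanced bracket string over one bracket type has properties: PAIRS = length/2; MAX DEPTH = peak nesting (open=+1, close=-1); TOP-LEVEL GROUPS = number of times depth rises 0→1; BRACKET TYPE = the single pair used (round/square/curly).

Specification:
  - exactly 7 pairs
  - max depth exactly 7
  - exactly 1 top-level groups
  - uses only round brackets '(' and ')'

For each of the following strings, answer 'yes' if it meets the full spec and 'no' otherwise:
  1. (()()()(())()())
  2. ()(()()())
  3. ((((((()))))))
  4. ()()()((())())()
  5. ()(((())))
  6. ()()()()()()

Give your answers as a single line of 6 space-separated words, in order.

String 1 '(()()()(())()())': depth seq [1 2 1 2 1 2 1 2 3 2 1 2 1 2 1 0]
  -> pairs=8 depth=3 groups=1 -> no
String 2 '()(()()())': depth seq [1 0 1 2 1 2 1 2 1 0]
  -> pairs=5 depth=2 groups=2 -> no
String 3 '((((((()))))))': depth seq [1 2 3 4 5 6 7 6 5 4 3 2 1 0]
  -> pairs=7 depth=7 groups=1 -> yes
String 4 '()()()((())())()': depth seq [1 0 1 0 1 0 1 2 3 2 1 2 1 0 1 0]
  -> pairs=8 depth=3 groups=5 -> no
String 5 '()(((())))': depth seq [1 0 1 2 3 4 3 2 1 0]
  -> pairs=5 depth=4 groups=2 -> no
String 6 '()()()()()()': depth seq [1 0 1 0 1 0 1 0 1 0 1 0]
  -> pairs=6 depth=1 groups=6 -> no

Answer: no no yes no no no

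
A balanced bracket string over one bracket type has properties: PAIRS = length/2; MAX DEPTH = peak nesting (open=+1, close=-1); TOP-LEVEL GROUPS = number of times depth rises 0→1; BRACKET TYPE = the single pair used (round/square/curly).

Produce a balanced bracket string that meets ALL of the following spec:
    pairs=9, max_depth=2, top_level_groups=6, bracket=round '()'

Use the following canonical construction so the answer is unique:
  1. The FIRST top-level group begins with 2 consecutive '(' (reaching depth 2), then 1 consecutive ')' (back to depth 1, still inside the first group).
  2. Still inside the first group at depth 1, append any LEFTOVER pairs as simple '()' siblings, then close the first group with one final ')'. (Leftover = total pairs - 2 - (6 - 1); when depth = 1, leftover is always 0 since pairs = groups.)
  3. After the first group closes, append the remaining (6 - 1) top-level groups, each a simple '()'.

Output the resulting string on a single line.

Spec: pairs=9 depth=2 groups=6
Leftover pairs = 9 - 2 - (6-1) = 2
First group: deep chain of depth 2 + 2 sibling pairs
Remaining 5 groups: simple '()' each

Answer: (()()())()()()()()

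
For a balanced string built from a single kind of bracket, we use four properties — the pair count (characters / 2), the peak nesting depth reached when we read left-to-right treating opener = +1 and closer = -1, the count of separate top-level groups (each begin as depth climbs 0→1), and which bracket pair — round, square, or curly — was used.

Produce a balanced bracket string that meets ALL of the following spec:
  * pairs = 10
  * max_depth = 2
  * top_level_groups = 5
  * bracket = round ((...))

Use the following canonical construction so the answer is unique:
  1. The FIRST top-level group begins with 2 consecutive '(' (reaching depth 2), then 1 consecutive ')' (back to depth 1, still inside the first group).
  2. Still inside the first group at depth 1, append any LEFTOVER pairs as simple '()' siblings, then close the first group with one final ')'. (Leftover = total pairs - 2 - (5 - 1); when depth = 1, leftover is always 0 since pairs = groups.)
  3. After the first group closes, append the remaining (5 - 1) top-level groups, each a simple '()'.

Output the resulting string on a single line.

Spec: pairs=10 depth=2 groups=5
Leftover pairs = 10 - 2 - (5-1) = 4
First group: deep chain of depth 2 + 4 sibling pairs
Remaining 4 groups: simple '()' each

Answer: (()()()()())()()()()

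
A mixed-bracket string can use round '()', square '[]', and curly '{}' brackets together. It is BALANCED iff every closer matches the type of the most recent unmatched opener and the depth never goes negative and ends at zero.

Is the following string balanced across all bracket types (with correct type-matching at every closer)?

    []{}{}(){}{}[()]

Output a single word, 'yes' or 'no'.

Answer: yes

Derivation:
pos 0: push '['; stack = [
pos 1: ']' matches '['; pop; stack = (empty)
pos 2: push '{'; stack = {
pos 3: '}' matches '{'; pop; stack = (empty)
pos 4: push '{'; stack = {
pos 5: '}' matches '{'; pop; stack = (empty)
pos 6: push '('; stack = (
pos 7: ')' matches '('; pop; stack = (empty)
pos 8: push '{'; stack = {
pos 9: '}' matches '{'; pop; stack = (empty)
pos 10: push '{'; stack = {
pos 11: '}' matches '{'; pop; stack = (empty)
pos 12: push '['; stack = [
pos 13: push '('; stack = [(
pos 14: ')' matches '('; pop; stack = [
pos 15: ']' matches '['; pop; stack = (empty)
end: stack empty → VALID
Verdict: properly nested → yes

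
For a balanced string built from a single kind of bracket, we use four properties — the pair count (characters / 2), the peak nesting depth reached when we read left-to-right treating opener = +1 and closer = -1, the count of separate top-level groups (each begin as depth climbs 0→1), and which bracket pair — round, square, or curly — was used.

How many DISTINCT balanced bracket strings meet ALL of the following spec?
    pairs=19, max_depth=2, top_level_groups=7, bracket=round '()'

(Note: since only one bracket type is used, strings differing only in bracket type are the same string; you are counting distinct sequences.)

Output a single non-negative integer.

Spec: pairs=19 depth=2 groups=7
Count(depth <= 2) = 18564
Count(depth <= 1) = 0
Count(depth == 2) = 18564 - 0 = 18564

Answer: 18564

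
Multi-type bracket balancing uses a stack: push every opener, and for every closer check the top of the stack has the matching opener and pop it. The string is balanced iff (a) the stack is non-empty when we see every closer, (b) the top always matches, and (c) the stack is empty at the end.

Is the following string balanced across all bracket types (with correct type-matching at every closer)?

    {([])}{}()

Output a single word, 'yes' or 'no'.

Answer: yes

Derivation:
pos 0: push '{'; stack = {
pos 1: push '('; stack = {(
pos 2: push '['; stack = {([
pos 3: ']' matches '['; pop; stack = {(
pos 4: ')' matches '('; pop; stack = {
pos 5: '}' matches '{'; pop; stack = (empty)
pos 6: push '{'; stack = {
pos 7: '}' matches '{'; pop; stack = (empty)
pos 8: push '('; stack = (
pos 9: ')' matches '('; pop; stack = (empty)
end: stack empty → VALID
Verdict: properly nested → yes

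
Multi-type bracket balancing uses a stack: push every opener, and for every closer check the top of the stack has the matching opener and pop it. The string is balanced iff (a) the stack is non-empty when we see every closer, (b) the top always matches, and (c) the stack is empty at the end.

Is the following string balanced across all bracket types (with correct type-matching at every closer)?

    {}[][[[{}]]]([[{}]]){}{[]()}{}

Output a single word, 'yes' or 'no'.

pos 0: push '{'; stack = {
pos 1: '}' matches '{'; pop; stack = (empty)
pos 2: push '['; stack = [
pos 3: ']' matches '['; pop; stack = (empty)
pos 4: push '['; stack = [
pos 5: push '['; stack = [[
pos 6: push '['; stack = [[[
pos 7: push '{'; stack = [[[{
pos 8: '}' matches '{'; pop; stack = [[[
pos 9: ']' matches '['; pop; stack = [[
pos 10: ']' matches '['; pop; stack = [
pos 11: ']' matches '['; pop; stack = (empty)
pos 12: push '('; stack = (
pos 13: push '['; stack = ([
pos 14: push '['; stack = ([[
pos 15: push '{'; stack = ([[{
pos 16: '}' matches '{'; pop; stack = ([[
pos 17: ']' matches '['; pop; stack = ([
pos 18: ']' matches '['; pop; stack = (
pos 19: ')' matches '('; pop; stack = (empty)
pos 20: push '{'; stack = {
pos 21: '}' matches '{'; pop; stack = (empty)
pos 22: push '{'; stack = {
pos 23: push '['; stack = {[
pos 24: ']' matches '['; pop; stack = {
pos 25: push '('; stack = {(
pos 26: ')' matches '('; pop; stack = {
pos 27: '}' matches '{'; pop; stack = (empty)
pos 28: push '{'; stack = {
pos 29: '}' matches '{'; pop; stack = (empty)
end: stack empty → VALID
Verdict: properly nested → yes

Answer: yes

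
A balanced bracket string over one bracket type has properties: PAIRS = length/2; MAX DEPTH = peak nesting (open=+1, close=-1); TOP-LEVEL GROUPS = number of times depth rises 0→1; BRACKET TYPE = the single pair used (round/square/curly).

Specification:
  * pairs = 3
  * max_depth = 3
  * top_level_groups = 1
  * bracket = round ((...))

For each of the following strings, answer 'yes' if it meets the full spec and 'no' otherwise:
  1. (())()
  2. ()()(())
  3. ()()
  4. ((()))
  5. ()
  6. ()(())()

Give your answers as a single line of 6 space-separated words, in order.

Answer: no no no yes no no

Derivation:
String 1 '(())()': depth seq [1 2 1 0 1 0]
  -> pairs=3 depth=2 groups=2 -> no
String 2 '()()(())': depth seq [1 0 1 0 1 2 1 0]
  -> pairs=4 depth=2 groups=3 -> no
String 3 '()()': depth seq [1 0 1 0]
  -> pairs=2 depth=1 groups=2 -> no
String 4 '((()))': depth seq [1 2 3 2 1 0]
  -> pairs=3 depth=3 groups=1 -> yes
String 5 '()': depth seq [1 0]
  -> pairs=1 depth=1 groups=1 -> no
String 6 '()(())()': depth seq [1 0 1 2 1 0 1 0]
  -> pairs=4 depth=2 groups=3 -> no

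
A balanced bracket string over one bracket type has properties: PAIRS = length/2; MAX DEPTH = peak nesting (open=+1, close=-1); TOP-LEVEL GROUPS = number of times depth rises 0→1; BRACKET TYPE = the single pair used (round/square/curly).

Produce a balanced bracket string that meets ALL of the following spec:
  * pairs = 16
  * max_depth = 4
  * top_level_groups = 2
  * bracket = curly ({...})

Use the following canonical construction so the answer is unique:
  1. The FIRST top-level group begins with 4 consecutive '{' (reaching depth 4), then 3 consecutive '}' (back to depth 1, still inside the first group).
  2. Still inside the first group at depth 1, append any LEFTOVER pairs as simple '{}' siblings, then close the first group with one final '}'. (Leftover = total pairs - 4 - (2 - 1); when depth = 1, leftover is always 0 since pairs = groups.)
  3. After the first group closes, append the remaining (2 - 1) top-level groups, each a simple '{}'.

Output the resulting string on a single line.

Spec: pairs=16 depth=4 groups=2
Leftover pairs = 16 - 4 - (2-1) = 11
First group: deep chain of depth 4 + 11 sibling pairs
Remaining 1 groups: simple '{}' each

Answer: {{{{}}}{}{}{}{}{}{}{}{}{}{}{}}{}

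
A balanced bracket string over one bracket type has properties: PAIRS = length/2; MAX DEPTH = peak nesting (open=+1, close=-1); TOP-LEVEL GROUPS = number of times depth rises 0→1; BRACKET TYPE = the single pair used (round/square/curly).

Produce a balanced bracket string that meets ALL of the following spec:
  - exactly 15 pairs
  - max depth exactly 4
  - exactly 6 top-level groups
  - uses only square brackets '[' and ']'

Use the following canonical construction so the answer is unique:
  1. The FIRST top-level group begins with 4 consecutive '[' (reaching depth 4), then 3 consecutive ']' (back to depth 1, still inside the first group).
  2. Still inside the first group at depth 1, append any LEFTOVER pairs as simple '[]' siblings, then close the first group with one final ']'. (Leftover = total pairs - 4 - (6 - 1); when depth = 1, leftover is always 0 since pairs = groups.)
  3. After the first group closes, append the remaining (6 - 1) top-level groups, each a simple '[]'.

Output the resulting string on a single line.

Spec: pairs=15 depth=4 groups=6
Leftover pairs = 15 - 4 - (6-1) = 6
First group: deep chain of depth 4 + 6 sibling pairs
Remaining 5 groups: simple '[]' each

Answer: [[[[]]][][][][][][]][][][][][]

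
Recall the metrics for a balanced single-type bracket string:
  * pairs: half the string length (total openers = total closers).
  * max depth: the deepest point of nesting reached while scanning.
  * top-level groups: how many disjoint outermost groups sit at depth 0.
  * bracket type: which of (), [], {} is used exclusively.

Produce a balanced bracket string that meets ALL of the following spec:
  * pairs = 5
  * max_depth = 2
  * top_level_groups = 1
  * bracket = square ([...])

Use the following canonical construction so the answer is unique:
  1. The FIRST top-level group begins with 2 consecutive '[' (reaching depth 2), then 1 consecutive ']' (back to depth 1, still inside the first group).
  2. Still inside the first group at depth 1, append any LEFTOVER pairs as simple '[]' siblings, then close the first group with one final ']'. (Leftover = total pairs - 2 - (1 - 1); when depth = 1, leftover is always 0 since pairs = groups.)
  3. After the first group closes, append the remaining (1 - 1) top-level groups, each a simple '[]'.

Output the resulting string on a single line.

Answer: [[][][][]]

Derivation:
Spec: pairs=5 depth=2 groups=1
Leftover pairs = 5 - 2 - (1-1) = 3
First group: deep chain of depth 2 + 3 sibling pairs
Remaining 0 groups: simple '[]' each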